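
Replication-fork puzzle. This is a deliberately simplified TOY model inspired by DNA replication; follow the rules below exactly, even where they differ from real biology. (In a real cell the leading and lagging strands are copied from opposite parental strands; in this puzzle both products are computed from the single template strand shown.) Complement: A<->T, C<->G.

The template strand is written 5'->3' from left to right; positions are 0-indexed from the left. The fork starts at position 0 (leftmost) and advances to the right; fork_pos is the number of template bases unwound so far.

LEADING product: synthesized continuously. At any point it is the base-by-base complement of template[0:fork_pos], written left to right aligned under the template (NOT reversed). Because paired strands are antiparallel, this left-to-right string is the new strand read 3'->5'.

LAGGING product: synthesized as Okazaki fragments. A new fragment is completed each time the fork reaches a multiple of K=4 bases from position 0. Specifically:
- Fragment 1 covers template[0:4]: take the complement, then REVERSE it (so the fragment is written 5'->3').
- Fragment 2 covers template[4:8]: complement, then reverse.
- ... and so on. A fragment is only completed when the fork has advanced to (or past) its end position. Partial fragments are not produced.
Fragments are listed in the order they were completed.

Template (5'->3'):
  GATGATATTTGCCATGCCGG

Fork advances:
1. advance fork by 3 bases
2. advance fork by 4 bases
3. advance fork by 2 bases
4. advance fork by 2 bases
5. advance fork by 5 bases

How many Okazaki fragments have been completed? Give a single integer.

Step 1: advance 3 -> fork_pos = 0 + 3 = 3. Next multiple of 4 is 4 (not reached); still 0 fragment(s).
Step 2: advance 4 -> fork_pos = 3 + 4 = 7. Reached multiple(s) of 4: 4 -> fragment 1 completed (1 total).
Step 3: advance 2 -> fork_pos = 7 + 2 = 9. Reached multiple(s) of 4: 8 -> fragment 2 completed (2 total).
Step 4: advance 2 -> fork_pos = 9 + 2 = 11. Next multiple of 4 is 12 (not reached); still 2 fragment(s).
Step 5: advance 5 -> fork_pos = 11 + 5 = 16. Reached multiple(s) of 4: 12, 16 -> fragments 3-4 completed (4 total).
Check: final fork_pos = 16; the multiples of 4 that are <= 16 are 4..16 -> 16 // 4 = 4 completed fragment(s).

Answer: 4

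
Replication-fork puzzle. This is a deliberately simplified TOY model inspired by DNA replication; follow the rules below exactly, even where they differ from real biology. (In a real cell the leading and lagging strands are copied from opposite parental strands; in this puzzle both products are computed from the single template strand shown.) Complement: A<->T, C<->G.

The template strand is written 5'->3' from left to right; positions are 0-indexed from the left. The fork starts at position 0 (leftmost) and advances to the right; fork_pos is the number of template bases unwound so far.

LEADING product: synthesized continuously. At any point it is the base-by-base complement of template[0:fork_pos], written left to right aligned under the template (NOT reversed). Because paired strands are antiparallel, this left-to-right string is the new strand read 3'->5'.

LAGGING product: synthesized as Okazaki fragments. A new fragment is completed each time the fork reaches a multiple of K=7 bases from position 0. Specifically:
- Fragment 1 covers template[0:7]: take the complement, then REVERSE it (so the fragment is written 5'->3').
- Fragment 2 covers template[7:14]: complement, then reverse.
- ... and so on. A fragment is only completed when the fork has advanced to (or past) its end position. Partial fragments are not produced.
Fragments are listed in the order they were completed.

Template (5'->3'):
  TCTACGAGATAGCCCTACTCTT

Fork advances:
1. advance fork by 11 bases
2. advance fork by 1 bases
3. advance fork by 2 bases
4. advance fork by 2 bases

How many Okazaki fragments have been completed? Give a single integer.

Step 1: advance 11 -> fork_pos = 0 + 11 = 11. Reached multiple(s) of 7: 7 -> fragment 1 completed (1 total).
Step 2: advance 1 -> fork_pos = 11 + 1 = 12. Next multiple of 7 is 14 (not reached); still 1 fragment(s).
Step 3: advance 2 -> fork_pos = 12 + 2 = 14. Reached multiple(s) of 7: 14 -> fragment 2 completed (2 total).
Step 4: advance 2 -> fork_pos = 14 + 2 = 16. Next multiple of 7 is 21 (not reached); still 2 fragment(s).
Check: final fork_pos = 16; the multiples of 7 that are <= 16 are 7..14 -> 16 // 7 = 2 completed fragment(s).

Answer: 2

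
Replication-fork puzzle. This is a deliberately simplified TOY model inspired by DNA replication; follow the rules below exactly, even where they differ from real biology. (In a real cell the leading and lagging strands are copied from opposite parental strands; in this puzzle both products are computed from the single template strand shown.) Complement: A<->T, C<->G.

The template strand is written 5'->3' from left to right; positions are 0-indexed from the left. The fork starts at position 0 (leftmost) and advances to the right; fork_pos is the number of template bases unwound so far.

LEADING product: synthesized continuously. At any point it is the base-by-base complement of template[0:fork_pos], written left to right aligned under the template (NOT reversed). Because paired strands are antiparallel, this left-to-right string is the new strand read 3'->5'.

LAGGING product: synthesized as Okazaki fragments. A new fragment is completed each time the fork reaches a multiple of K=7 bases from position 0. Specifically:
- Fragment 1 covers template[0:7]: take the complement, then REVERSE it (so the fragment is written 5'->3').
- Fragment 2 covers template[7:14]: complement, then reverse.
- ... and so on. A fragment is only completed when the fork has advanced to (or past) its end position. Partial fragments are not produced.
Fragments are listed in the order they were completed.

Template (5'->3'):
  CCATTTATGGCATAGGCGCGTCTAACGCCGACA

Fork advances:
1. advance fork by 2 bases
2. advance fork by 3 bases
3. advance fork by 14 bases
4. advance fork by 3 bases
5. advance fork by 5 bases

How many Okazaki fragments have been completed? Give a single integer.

Answer: 3

Derivation:
Step 1: advance 2 -> fork_pos = 0 + 2 = 2. Next multiple of 7 is 7 (not reached); still 0 fragment(s).
Step 2: advance 3 -> fork_pos = 2 + 3 = 5. Next multiple of 7 is 7 (not reached); still 0 fragment(s).
Step 3: advance 14 -> fork_pos = 5 + 14 = 19. Reached multiple(s) of 7: 7, 14 -> fragments 1-2 completed (2 total).
Step 4: advance 3 -> fork_pos = 19 + 3 = 22. Reached multiple(s) of 7: 21 -> fragment 3 completed (3 total).
Step 5: advance 5 -> fork_pos = 22 + 5 = 27. Next multiple of 7 is 28 (not reached); still 3 fragment(s).
Check: final fork_pos = 27; the multiples of 7 that are <= 27 are 7..21 -> 27 // 7 = 3 completed fragment(s).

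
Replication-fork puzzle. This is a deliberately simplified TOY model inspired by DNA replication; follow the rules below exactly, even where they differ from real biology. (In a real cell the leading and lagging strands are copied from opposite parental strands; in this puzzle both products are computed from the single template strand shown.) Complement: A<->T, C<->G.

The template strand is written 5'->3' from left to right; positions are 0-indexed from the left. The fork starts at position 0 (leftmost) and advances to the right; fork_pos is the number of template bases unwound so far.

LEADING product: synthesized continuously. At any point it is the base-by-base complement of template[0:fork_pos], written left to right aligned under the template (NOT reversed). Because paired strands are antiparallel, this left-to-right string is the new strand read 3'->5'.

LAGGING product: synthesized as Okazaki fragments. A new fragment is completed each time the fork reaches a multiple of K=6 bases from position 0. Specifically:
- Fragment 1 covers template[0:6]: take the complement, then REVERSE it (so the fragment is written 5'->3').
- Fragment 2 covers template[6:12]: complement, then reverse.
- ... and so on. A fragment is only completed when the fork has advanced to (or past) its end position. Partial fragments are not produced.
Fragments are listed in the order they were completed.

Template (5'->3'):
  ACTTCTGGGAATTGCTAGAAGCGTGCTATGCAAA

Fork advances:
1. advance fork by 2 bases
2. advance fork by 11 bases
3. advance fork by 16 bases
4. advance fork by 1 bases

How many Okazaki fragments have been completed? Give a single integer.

Step 1: advance 2 -> fork_pos = 0 + 2 = 2. Next multiple of 6 is 6 (not reached); still 0 fragment(s).
Step 2: advance 11 -> fork_pos = 2 + 11 = 13. Reached multiple(s) of 6: 6, 12 -> fragments 1-2 completed (2 total).
Step 3: advance 16 -> fork_pos = 13 + 16 = 29. Reached multiple(s) of 6: 18, 24 -> fragments 3-4 completed (4 total).
Step 4: advance 1 -> fork_pos = 29 + 1 = 30. Reached multiple(s) of 6: 30 -> fragment 5 completed (5 total).
Check: final fork_pos = 30; the multiples of 6 that are <= 30 are 6..30 -> 30 // 6 = 5 completed fragment(s).

Answer: 5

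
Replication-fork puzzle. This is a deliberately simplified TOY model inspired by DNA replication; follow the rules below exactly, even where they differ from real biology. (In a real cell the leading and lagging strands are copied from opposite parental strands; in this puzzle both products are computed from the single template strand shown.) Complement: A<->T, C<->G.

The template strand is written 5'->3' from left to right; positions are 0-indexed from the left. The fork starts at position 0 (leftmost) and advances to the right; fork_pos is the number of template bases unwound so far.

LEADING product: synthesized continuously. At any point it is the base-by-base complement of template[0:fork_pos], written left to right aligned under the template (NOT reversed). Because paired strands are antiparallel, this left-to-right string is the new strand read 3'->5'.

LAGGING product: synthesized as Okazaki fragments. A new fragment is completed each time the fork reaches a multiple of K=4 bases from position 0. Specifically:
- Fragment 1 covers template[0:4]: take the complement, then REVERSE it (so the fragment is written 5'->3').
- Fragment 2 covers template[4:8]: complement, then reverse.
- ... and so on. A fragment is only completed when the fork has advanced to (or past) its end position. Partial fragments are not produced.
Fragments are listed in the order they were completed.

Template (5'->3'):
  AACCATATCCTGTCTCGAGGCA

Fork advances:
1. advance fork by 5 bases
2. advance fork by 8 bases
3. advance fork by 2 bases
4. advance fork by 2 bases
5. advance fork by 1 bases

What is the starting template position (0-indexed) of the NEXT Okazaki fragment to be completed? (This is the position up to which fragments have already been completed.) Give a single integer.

Answer: 16

Derivation:
Step 1: advance 5 -> fork_pos = 0 + 5 = 5. Reached multiple(s) of 4: 4 -> fragment 1 completed (1 total).
Step 2: advance 8 -> fork_pos = 5 + 8 = 13. Reached multiple(s) of 4: 8, 12 -> fragments 2-3 completed (3 total).
Step 3: advance 2 -> fork_pos = 13 + 2 = 15. Next multiple of 4 is 16 (not reached); still 3 fragment(s).
Step 4: advance 2 -> fork_pos = 15 + 2 = 17. Reached multiple(s) of 4: 16 -> fragment 4 completed (4 total).
Step 5: advance 1 -> fork_pos = 17 + 1 = 18. Next multiple of 4 is 20 (not reached); still 4 fragment(s).
4 fragment(s) completed, covering template[0:16] (4 x 4 = 16). The next fragment, fragment 5, covers template[16:20], so it starts at position 16.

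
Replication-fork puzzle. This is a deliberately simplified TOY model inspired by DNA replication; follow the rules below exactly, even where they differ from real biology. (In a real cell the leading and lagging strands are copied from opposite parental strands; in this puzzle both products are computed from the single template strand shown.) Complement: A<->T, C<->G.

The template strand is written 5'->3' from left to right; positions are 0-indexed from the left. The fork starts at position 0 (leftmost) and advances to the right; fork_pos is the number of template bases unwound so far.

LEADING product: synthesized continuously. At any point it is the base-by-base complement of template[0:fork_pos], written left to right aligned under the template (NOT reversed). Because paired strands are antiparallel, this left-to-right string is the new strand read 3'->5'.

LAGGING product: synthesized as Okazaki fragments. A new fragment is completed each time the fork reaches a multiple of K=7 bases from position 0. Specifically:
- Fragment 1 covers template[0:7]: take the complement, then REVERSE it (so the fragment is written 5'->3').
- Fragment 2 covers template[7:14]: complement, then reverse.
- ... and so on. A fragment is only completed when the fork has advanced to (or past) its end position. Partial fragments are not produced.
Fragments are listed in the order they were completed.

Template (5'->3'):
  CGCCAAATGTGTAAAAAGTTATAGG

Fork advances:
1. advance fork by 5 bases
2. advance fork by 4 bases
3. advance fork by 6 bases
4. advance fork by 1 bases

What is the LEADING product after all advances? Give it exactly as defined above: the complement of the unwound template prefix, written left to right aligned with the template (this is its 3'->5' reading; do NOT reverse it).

Step 1: advance 5 -> fork_pos = 0 + 5 = 5.
Step 2: advance 4 -> fork_pos = 5 + 4 = 9.
Step 3: advance 6 -> fork_pos = 9 + 6 = 15.
Step 4: advance 1 -> fork_pos = 15 + 1 = 16.
Unwound prefix: template[0:16] = CGCCAAATGTGTAAAA
Complement it base by base (A<->T, C<->G), keeping left-to-right order:
  [0:5] CGCCA -> GCGGT
  [5:10] AATGT -> TTACA
  [10:15] GTAAA -> CATTT
  [15:16] A -> T
Concatenate: GCGGTTTACACATTTT (length 16; written aligned with the template, i.e. 3'->5').

Answer: GCGGTTTACACATTTT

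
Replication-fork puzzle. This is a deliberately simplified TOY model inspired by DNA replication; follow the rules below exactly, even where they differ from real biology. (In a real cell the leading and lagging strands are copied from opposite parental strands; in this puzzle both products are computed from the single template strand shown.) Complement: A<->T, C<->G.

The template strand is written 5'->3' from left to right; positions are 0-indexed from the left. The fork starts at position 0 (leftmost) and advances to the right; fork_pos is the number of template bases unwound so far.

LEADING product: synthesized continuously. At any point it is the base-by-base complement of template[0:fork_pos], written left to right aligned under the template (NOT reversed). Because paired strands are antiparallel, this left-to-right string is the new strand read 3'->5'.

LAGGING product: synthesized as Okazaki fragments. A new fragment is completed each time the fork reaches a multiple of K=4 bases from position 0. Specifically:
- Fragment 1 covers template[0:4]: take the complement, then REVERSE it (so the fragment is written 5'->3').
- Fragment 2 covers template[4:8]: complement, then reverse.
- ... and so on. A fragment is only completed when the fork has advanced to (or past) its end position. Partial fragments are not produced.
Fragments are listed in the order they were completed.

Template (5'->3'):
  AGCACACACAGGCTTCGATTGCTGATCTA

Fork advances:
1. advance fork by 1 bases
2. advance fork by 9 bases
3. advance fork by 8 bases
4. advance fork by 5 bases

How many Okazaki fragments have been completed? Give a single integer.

Answer: 5

Derivation:
Step 1: advance 1 -> fork_pos = 0 + 1 = 1. Next multiple of 4 is 4 (not reached); still 0 fragment(s).
Step 2: advance 9 -> fork_pos = 1 + 9 = 10. Reached multiple(s) of 4: 4, 8 -> fragments 1-2 completed (2 total).
Step 3: advance 8 -> fork_pos = 10 + 8 = 18. Reached multiple(s) of 4: 12, 16 -> fragments 3-4 completed (4 total).
Step 4: advance 5 -> fork_pos = 18 + 5 = 23. Reached multiple(s) of 4: 20 -> fragment 5 completed (5 total).
Check: final fork_pos = 23; the multiples of 4 that are <= 23 are 4..20 -> 23 // 4 = 5 completed fragment(s).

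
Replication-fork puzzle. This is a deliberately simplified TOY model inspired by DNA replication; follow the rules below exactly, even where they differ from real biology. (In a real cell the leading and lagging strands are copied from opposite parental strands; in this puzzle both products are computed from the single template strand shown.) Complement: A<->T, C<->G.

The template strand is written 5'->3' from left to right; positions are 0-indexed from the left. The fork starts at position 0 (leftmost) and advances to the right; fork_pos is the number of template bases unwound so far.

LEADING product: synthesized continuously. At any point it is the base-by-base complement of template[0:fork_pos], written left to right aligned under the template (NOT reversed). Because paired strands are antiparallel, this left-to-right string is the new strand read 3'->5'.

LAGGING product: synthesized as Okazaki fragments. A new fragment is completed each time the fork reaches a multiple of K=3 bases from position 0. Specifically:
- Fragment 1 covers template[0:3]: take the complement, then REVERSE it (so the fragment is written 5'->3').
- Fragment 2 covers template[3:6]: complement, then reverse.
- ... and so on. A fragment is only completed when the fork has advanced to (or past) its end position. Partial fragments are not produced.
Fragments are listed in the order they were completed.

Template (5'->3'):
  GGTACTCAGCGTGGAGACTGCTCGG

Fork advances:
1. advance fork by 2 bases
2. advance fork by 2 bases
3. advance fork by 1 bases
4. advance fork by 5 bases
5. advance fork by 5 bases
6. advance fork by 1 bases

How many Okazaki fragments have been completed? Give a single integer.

Answer: 5

Derivation:
Step 1: advance 2 -> fork_pos = 0 + 2 = 2. Next multiple of 3 is 3 (not reached); still 0 fragment(s).
Step 2: advance 2 -> fork_pos = 2 + 2 = 4. Reached multiple(s) of 3: 3 -> fragment 1 completed (1 total).
Step 3: advance 1 -> fork_pos = 4 + 1 = 5. Next multiple of 3 is 6 (not reached); still 1 fragment(s).
Step 4: advance 5 -> fork_pos = 5 + 5 = 10. Reached multiple(s) of 3: 6, 9 -> fragments 2-3 completed (3 total).
Step 5: advance 5 -> fork_pos = 10 + 5 = 15. Reached multiple(s) of 3: 12, 15 -> fragments 4-5 completed (5 total).
Step 6: advance 1 -> fork_pos = 15 + 1 = 16. Next multiple of 3 is 18 (not reached); still 5 fragment(s).
Check: final fork_pos = 16; the multiples of 3 that are <= 16 are 3..15 -> 16 // 3 = 5 completed fragment(s).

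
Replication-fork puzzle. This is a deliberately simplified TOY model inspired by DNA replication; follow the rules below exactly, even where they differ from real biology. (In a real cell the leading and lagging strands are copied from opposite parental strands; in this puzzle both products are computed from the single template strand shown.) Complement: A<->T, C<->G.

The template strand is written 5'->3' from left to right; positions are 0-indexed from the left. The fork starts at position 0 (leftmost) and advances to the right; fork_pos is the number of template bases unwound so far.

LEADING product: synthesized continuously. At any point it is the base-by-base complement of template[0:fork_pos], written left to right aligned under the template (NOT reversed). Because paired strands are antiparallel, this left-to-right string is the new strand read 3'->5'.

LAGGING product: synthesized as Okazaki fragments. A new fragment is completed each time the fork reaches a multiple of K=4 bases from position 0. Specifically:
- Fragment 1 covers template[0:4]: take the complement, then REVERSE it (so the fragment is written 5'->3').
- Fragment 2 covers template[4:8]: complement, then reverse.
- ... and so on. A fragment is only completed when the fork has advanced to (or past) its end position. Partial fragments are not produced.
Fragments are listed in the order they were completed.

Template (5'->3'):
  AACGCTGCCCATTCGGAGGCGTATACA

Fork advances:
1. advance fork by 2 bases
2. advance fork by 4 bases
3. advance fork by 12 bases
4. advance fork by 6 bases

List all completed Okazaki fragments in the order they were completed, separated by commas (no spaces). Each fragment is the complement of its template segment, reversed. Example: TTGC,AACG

Step 1: advance 2 -> fork_pos = 0 + 2 = 2. Next multiple of 4 is 4 (not reached); still 0 fragment(s).
Step 2: advance 4 -> fork_pos = 2 + 4 = 6. Reached multiple(s) of 4: 4 -> fragment 1 completed (1 total).
Step 3: advance 12 -> fork_pos = 6 + 12 = 18. Reached multiple(s) of 4: 8, 12, 16 -> fragments 2-4 completed (4 total).
Step 4: advance 6 -> fork_pos = 18 + 6 = 24. Reached multiple(s) of 4: 20, 24 -> fragments 5-6 completed (6 total).
Final fork_pos = 24, so 6 fragment(s) are complete. Build each: template segment -> complement -> reverse.
Fragment 1: template[0:4] = AACG -> complement TTGC -> reversed CGTT
Fragment 2: template[4:8] = CTGC -> complement GACG -> reversed GCAG
Fragment 3: template[8:12] = CCAT -> complement GGTA -> reversed ATGG
Fragment 4: template[12:16] = TCGG -> complement AGCC -> reversed CCGA
Fragment 5: template[16:20] = AGGC -> complement TCCG -> reversed GCCT
Fragment 6: template[20:24] = GTAT -> complement CATA -> reversed ATAC

Answer: CGTT,GCAG,ATGG,CCGA,GCCT,ATAC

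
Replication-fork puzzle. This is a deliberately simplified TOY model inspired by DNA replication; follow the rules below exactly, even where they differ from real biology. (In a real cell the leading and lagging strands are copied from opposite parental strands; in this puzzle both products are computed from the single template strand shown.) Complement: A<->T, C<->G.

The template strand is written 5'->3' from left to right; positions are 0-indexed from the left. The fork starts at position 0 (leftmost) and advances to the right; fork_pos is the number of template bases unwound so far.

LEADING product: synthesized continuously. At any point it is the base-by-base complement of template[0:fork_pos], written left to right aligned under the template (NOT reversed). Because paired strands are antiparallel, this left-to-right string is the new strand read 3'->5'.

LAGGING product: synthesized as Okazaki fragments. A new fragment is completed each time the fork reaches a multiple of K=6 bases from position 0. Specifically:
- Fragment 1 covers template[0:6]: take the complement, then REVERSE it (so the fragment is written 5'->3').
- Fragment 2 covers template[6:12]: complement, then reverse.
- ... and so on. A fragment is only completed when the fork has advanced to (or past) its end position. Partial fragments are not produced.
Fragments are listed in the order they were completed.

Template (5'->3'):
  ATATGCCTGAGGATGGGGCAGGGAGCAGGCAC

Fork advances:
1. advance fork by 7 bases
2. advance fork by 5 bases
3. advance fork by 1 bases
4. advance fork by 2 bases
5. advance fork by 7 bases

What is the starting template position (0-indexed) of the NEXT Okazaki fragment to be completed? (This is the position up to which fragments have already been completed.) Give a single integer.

Answer: 18

Derivation:
Step 1: advance 7 -> fork_pos = 0 + 7 = 7. Reached multiple(s) of 6: 6 -> fragment 1 completed (1 total).
Step 2: advance 5 -> fork_pos = 7 + 5 = 12. Reached multiple(s) of 6: 12 -> fragment 2 completed (2 total).
Step 3: advance 1 -> fork_pos = 12 + 1 = 13. Next multiple of 6 is 18 (not reached); still 2 fragment(s).
Step 4: advance 2 -> fork_pos = 13 + 2 = 15. Next multiple of 6 is 18 (not reached); still 2 fragment(s).
Step 5: advance 7 -> fork_pos = 15 + 7 = 22. Reached multiple(s) of 6: 18 -> fragment 3 completed (3 total).
3 fragment(s) completed, covering template[0:18] (3 x 6 = 18). The next fragment, fragment 4, covers template[18:24], so it starts at position 18.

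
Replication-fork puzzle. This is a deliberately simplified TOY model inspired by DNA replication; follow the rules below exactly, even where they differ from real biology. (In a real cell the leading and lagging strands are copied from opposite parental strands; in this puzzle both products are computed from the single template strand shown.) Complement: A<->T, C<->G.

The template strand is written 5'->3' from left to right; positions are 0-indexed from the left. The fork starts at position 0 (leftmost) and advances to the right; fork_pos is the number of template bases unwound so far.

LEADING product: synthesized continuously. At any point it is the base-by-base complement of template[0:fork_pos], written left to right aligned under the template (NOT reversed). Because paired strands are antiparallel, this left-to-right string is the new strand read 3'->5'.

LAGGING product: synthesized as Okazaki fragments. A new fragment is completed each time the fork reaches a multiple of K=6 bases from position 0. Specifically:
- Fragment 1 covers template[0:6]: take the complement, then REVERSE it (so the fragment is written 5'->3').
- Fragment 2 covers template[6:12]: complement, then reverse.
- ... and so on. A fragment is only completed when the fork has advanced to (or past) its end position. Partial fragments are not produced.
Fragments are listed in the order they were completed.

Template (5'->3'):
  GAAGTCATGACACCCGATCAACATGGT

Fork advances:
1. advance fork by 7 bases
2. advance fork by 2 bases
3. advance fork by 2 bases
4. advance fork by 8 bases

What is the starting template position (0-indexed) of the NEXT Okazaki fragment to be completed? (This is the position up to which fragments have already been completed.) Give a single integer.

Answer: 18

Derivation:
Step 1: advance 7 -> fork_pos = 0 + 7 = 7. Reached multiple(s) of 6: 6 -> fragment 1 completed (1 total).
Step 2: advance 2 -> fork_pos = 7 + 2 = 9. Next multiple of 6 is 12 (not reached); still 1 fragment(s).
Step 3: advance 2 -> fork_pos = 9 + 2 = 11. Next multiple of 6 is 12 (not reached); still 1 fragment(s).
Step 4: advance 8 -> fork_pos = 11 + 8 = 19. Reached multiple(s) of 6: 12, 18 -> fragments 2-3 completed (3 total).
3 fragment(s) completed, covering template[0:18] (3 x 6 = 18). The next fragment, fragment 4, covers template[18:24], so it starts at position 18.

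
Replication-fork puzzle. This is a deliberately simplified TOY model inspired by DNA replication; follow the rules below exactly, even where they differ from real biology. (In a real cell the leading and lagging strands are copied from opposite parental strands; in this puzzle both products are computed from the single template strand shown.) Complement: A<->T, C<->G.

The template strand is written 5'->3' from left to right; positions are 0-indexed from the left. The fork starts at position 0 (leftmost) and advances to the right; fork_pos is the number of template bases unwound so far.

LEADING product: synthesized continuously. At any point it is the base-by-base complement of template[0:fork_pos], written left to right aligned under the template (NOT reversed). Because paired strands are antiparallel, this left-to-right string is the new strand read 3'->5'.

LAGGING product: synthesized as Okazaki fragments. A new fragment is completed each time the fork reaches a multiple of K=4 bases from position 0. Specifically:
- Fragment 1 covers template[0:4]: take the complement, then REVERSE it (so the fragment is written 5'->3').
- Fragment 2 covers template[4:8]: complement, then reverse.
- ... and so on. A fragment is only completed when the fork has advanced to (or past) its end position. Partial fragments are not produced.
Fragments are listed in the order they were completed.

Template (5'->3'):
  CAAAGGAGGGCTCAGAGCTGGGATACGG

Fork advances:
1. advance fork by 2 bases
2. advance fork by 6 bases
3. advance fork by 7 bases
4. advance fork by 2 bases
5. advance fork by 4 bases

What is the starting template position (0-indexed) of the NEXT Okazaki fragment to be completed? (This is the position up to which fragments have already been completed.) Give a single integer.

Answer: 20

Derivation:
Step 1: advance 2 -> fork_pos = 0 + 2 = 2. Next multiple of 4 is 4 (not reached); still 0 fragment(s).
Step 2: advance 6 -> fork_pos = 2 + 6 = 8. Reached multiple(s) of 4: 4, 8 -> fragments 1-2 completed (2 total).
Step 3: advance 7 -> fork_pos = 8 + 7 = 15. Reached multiple(s) of 4: 12 -> fragment 3 completed (3 total).
Step 4: advance 2 -> fork_pos = 15 + 2 = 17. Reached multiple(s) of 4: 16 -> fragment 4 completed (4 total).
Step 5: advance 4 -> fork_pos = 17 + 4 = 21. Reached multiple(s) of 4: 20 -> fragment 5 completed (5 total).
5 fragment(s) completed, covering template[0:20] (5 x 4 = 20). The next fragment, fragment 6, covers template[20:24], so it starts at position 20.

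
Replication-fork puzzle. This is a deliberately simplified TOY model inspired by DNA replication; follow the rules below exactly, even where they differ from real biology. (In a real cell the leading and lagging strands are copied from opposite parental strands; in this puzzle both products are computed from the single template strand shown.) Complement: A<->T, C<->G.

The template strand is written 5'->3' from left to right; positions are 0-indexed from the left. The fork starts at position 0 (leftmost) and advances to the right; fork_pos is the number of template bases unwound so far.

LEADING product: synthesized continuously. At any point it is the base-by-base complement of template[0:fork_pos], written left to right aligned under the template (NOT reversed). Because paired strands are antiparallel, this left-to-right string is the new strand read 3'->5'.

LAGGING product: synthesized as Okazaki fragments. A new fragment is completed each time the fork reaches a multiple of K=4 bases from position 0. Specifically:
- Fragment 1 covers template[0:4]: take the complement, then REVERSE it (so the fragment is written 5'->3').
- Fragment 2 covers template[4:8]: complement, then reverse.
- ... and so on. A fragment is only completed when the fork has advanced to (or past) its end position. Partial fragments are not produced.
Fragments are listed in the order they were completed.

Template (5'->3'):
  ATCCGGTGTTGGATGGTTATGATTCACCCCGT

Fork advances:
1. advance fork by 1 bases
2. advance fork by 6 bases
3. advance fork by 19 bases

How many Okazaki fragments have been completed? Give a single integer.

Step 1: advance 1 -> fork_pos = 0 + 1 = 1. Next multiple of 4 is 4 (not reached); still 0 fragment(s).
Step 2: advance 6 -> fork_pos = 1 + 6 = 7. Reached multiple(s) of 4: 4 -> fragment 1 completed (1 total).
Step 3: advance 19 -> fork_pos = 7 + 19 = 26. Reached multiple(s) of 4: 8, 12, 16, 20, 24 -> fragments 2-6 completed (6 total).
Check: final fork_pos = 26; the multiples of 4 that are <= 26 are 4..24 -> 26 // 4 = 6 completed fragment(s).

Answer: 6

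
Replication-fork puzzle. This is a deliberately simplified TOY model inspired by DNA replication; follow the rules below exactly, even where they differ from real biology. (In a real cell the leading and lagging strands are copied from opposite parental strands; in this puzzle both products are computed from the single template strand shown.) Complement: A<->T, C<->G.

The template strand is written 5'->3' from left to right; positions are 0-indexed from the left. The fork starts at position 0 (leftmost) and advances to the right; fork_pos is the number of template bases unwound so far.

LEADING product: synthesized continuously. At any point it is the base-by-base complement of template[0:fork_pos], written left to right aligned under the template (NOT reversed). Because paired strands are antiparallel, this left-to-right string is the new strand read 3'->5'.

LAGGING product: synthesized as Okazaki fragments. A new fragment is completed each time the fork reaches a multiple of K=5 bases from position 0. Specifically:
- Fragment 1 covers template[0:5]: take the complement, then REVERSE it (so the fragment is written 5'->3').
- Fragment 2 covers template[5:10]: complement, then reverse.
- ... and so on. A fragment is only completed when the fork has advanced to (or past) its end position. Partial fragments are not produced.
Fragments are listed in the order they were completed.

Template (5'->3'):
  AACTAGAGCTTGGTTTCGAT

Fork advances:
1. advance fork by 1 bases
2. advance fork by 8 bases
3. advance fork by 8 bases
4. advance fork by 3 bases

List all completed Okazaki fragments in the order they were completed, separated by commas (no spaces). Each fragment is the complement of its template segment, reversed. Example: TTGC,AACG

Step 1: advance 1 -> fork_pos = 0 + 1 = 1. Next multiple of 5 is 5 (not reached); still 0 fragment(s).
Step 2: advance 8 -> fork_pos = 1 + 8 = 9. Reached multiple(s) of 5: 5 -> fragment 1 completed (1 total).
Step 3: advance 8 -> fork_pos = 9 + 8 = 17. Reached multiple(s) of 5: 10, 15 -> fragments 2-3 completed (3 total).
Step 4: advance 3 -> fork_pos = 17 + 3 = 20. Reached multiple(s) of 5: 20 -> fragment 4 completed (4 total).
Final fork_pos = 20, so 4 fragment(s) are complete. Build each: template segment -> complement -> reverse.
Fragment 1: template[0:5] = AACTA -> complement TTGAT -> reversed TAGTT
Fragment 2: template[5:10] = GAGCT -> complement CTCGA -> reversed AGCTC
Fragment 3: template[10:15] = TGGTT -> complement ACCAA -> reversed AACCA
Fragment 4: template[15:20] = TCGAT -> complement AGCTA -> reversed ATCGA

Answer: TAGTT,AGCTC,AACCA,ATCGA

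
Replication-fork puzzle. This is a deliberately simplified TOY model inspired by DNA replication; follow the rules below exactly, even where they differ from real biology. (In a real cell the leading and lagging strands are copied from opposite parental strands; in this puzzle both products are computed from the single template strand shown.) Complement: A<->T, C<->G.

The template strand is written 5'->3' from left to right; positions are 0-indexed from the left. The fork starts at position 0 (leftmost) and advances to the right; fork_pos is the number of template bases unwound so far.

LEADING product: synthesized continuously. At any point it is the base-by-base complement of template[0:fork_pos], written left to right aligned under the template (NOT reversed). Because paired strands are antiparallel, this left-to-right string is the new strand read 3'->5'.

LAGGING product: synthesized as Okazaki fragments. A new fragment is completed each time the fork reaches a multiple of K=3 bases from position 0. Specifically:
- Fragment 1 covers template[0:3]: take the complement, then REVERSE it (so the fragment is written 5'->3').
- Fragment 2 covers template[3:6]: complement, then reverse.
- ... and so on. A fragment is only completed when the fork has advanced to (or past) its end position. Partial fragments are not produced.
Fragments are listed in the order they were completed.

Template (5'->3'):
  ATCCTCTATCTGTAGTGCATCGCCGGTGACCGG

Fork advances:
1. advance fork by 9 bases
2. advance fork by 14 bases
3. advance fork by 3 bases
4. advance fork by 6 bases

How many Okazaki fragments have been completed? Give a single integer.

Step 1: advance 9 -> fork_pos = 0 + 9 = 9. Reached multiple(s) of 3: 3, 6, 9 -> fragments 1-3 completed (3 total).
Step 2: advance 14 -> fork_pos = 9 + 14 = 23. Reached multiple(s) of 3: 12, 15, 18, 21 -> fragments 4-7 completed (7 total).
Step 3: advance 3 -> fork_pos = 23 + 3 = 26. Reached multiple(s) of 3: 24 -> fragment 8 completed (8 total).
Step 4: advance 6 -> fork_pos = 26 + 6 = 32. Reached multiple(s) of 3: 27, 30 -> fragments 9-10 completed (10 total).
Check: final fork_pos = 32; the multiples of 3 that are <= 32 are 3..30 -> 32 // 3 = 10 completed fragment(s).

Answer: 10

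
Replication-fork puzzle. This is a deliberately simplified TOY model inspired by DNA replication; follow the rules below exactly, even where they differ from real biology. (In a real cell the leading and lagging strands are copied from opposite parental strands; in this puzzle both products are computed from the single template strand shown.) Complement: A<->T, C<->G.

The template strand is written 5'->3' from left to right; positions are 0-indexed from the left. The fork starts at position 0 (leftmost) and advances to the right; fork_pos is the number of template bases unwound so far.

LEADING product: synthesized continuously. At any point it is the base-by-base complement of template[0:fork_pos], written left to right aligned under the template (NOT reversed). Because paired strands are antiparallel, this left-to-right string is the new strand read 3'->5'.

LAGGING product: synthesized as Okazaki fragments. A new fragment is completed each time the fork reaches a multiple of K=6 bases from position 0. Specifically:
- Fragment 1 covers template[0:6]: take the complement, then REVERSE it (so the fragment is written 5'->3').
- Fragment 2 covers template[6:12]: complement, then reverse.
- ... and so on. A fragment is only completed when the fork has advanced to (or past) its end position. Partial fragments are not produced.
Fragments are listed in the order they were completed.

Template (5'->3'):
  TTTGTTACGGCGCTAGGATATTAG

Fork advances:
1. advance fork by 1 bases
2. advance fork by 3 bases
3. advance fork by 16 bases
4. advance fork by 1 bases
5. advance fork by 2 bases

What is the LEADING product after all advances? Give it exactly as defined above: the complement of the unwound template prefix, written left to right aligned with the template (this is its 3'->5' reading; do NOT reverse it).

Step 1: advance 1 -> fork_pos = 0 + 1 = 1.
Step 2: advance 3 -> fork_pos = 1 + 3 = 4.
Step 3: advance 16 -> fork_pos = 4 + 16 = 20.
Step 4: advance 1 -> fork_pos = 20 + 1 = 21.
Step 5: advance 2 -> fork_pos = 21 + 2 = 23.
Unwound prefix: template[0:23] = TTTGTTACGGCGCTAGGATATTA
Complement it base by base (A<->T, C<->G), keeping left-to-right order:
  [0:5] TTTGT -> AAACA
  [5:10] TACGG -> ATGCC
  [10:15] CGCTA -> GCGAT
  [15:20] GGATA -> CCTAT
  [20:23] TTA -> AAT
Concatenate: AAACAATGCCGCGATCCTATAAT (length 23; written aligned with the template, i.e. 3'->5').

Answer: AAACAATGCCGCGATCCTATAAT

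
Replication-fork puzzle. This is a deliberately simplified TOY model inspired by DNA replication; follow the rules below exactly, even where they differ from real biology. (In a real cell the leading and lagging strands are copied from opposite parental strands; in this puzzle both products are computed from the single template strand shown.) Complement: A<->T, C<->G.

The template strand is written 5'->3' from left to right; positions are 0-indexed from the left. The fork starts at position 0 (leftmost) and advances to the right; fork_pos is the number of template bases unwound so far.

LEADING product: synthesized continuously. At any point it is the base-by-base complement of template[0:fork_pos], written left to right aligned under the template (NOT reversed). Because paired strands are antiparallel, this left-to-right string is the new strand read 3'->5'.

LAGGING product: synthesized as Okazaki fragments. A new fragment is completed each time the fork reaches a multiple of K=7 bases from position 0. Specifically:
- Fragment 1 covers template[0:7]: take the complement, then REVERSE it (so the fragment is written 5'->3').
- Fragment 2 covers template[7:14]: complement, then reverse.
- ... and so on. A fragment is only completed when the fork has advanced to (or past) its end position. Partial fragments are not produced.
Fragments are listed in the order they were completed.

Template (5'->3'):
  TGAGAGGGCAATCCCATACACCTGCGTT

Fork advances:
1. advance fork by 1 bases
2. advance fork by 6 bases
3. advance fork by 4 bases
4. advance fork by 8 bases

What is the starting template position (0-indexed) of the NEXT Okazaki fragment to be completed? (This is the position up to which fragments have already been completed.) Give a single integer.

Step 1: advance 1 -> fork_pos = 0 + 1 = 1. Next multiple of 7 is 7 (not reached); still 0 fragment(s).
Step 2: advance 6 -> fork_pos = 1 + 6 = 7. Reached multiple(s) of 7: 7 -> fragment 1 completed (1 total).
Step 3: advance 4 -> fork_pos = 7 + 4 = 11. Next multiple of 7 is 14 (not reached); still 1 fragment(s).
Step 4: advance 8 -> fork_pos = 11 + 8 = 19. Reached multiple(s) of 7: 14 -> fragment 2 completed (2 total).
2 fragment(s) completed, covering template[0:14] (2 x 7 = 14). The next fragment, fragment 3, covers template[14:21], so it starts at position 14.

Answer: 14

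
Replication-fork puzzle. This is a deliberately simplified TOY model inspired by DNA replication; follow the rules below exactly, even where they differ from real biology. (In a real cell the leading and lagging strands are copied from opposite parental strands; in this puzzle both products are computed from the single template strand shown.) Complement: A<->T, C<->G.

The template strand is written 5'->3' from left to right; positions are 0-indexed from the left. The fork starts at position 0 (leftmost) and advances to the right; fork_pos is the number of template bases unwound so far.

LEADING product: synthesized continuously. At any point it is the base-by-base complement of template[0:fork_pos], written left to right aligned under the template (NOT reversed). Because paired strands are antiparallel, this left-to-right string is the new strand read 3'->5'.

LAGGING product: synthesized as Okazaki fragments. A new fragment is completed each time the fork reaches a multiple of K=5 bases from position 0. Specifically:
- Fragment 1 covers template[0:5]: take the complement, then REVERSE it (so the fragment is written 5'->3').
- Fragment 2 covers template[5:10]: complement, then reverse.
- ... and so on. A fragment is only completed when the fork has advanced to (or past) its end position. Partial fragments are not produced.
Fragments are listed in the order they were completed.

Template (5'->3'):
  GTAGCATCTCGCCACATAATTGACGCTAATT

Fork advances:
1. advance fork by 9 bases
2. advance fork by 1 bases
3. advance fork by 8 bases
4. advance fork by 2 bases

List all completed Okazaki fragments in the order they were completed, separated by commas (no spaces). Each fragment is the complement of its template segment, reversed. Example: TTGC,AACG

Step 1: advance 9 -> fork_pos = 0 + 9 = 9. Reached multiple(s) of 5: 5 -> fragment 1 completed (1 total).
Step 2: advance 1 -> fork_pos = 9 + 1 = 10. Reached multiple(s) of 5: 10 -> fragment 2 completed (2 total).
Step 3: advance 8 -> fork_pos = 10 + 8 = 18. Reached multiple(s) of 5: 15 -> fragment 3 completed (3 total).
Step 4: advance 2 -> fork_pos = 18 + 2 = 20. Reached multiple(s) of 5: 20 -> fragment 4 completed (4 total).
Final fork_pos = 20, so 4 fragment(s) are complete. Build each: template segment -> complement -> reverse.
Fragment 1: template[0:5] = GTAGC -> complement CATCG -> reversed GCTAC
Fragment 2: template[5:10] = ATCTC -> complement TAGAG -> reversed GAGAT
Fragment 3: template[10:15] = GCCAC -> complement CGGTG -> reversed GTGGC
Fragment 4: template[15:20] = ATAAT -> complement TATTA -> reversed ATTAT

Answer: GCTAC,GAGAT,GTGGC,ATTAT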